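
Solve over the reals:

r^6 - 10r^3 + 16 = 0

r = 1.2599 or r = 2

Let u = r^3. The equation becomes u^2 - 10u + 16 = 0.
Factor: (u - 2)(u - 8) = 0, so u = 2 or u = 8.
r^3 = 2 gives r = (2)^(1/3) ~= 1.2599.
r^3 = 8 gives r = 2.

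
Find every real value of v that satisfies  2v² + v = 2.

Rearrange to standard form: 2v² + v - 2 = 0.
Discriminant: (1)² − 4·2·(-2) = 17.
Quadratic formula: v = (-1 ± √17) / 4.
So v = -1/4 + √(17)/4 ≈ 0.7808 or v = -√(17)/4 - 1/4 ≈ -1.2808.

v = -1.2808 or v = 0.7808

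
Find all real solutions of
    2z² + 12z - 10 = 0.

Discriminant: (12)² − 4·2·(-10) = 224.
Quadratic formula: z = (-12 ± √224) / 4.
So z = -3 + √(14) ≈ 0.7417 or z = -√(14) - 3 ≈ -6.7417.

z = -6.7417 or z = 0.7417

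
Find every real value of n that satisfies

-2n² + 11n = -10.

Rearrange to standard form: -2n² + 11n + 10 = 0.
Discriminant: (11)² − 4·(-2)·10 = 201.
Quadratic formula: n = (-11 ± √201) / (-4).
So n = 11/4 - √(201)/4 ≈ -0.7944 or n = 11/4 + √(201)/4 ≈ 6.2944.

n = -0.7944 or n = 6.2944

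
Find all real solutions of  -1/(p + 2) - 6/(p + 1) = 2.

p = -4.6861 or p = -1.8139

Multiply both sides by (p + 2)(p + 1):
-(p + 1) - 6(p + 2) = 2(p + 2)(p + 1).
Expand and collect terms: 2p^2 + 13p + 17 = 0.
By the quadratic formula, p = (-13 +/- sqrt(33)) / 4, so p ~= -1.8139 or p ~= -4.6861.
Neither value makes a denominator zero (p != -2, p != -1), so both are valid.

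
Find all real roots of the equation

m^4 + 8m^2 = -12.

No real solutions.

Let u = m^2. The equation becomes u^2 + 8u + 12 = 0.
Factor: (u + 2)(u + 6) = 0, so u = -2 or u = -6.
m^2 = -2 < 0 has no real solution.
m^2 = -6 < 0 has no real solution.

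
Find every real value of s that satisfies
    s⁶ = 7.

s = -1.3831 or s = 1.3831

Let u = s³. The equation becomes u² - 7 = 0.
By the quadratic formula, u = √(7) or u = -√(7).
s³ = √(7) gives s = ∛(√(7)) ≈ 1.3831.
s³ = -√(7) gives s = -∛(√(7)) ≈ -1.3831.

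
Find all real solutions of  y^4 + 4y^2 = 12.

y = -1.4142 or y = 1.4142

Let u = y^2. The equation becomes u^2 + 4u - 12 = 0.
Factor: (u - 2)(u + 6) = 0, so u = 2 or u = -6.
y^2 = 2 gives y = +/-sqrt(2) ~= +/-1.4142.
y^2 = -6 < 0 has no real solution.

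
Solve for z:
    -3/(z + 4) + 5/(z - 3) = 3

Multiply both sides by (z + 4)(z - 3):
-3(z - 3) + 5(z + 4) = 3(z + 4)(z - 3).
Expand and collect terms: 3z² + z - 65 = 0.
By the quadratic formula, z = (-1 ± √781) / 6, so z ≈ 4.4911 or z ≈ -4.8244.
Neither value makes a denominator zero (z ≠ -4, z ≠ 3), so both are valid.

z = -4.8244 or z = 4.4911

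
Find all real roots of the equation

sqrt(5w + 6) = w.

Square both sides: 5w + 6 = (w)^2.
Expand and rearrange: w^2 - 5w - 6 = 0.
Solving gives w = 6 or w = -1.
Check each candidate in the original equation:
  w = 6: sqrt(36) = 6, while w = 6 — valid.
  w = -1: sqrt(1) = 1, while w = -1 — extraneous.

w = 6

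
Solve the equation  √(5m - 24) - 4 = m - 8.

Isolate the radical: √(5m - 24) = m - 4.
Square both sides: 5m - 24 = (m - 4)².
Expand and rearrange: m² - 13m + 40 = 0.
Solving gives m = 8 or m = 5.
Check each candidate in the original equation:
  m = 8: √(16) = 4, while m - 4 = 4 — valid.
  m = 5: √(1) = 1, while m - 4 = 1 — valid.

m = 5 or m = 8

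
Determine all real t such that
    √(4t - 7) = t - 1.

t = 2 or t = 4

Square both sides: 4t - 7 = (t - 1)².
Expand and rearrange: t² - 6t + 8 = 0.
Solving gives t = 4 or t = 2.
Check each candidate in the original equation:
  t = 4: √(9) = 3, while t - 1 = 3 — valid.
  t = 2: √(1) = 1, while t - 1 = 1 — valid.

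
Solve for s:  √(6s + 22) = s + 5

s = -3 or s = -1

Square both sides: 6s + 22 = (s + 5)².
Expand and rearrange: s² + 4s + 3 = 0.
Solving gives s = -1 or s = -3.
Check each candidate in the original equation:
  s = -1: √(16) = 4, while s + 5 = 4 — valid.
  s = -3: √(4) = 2, while s + 5 = 2 — valid.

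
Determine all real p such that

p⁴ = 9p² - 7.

p = -2.8531 or p = -0.9273 or p = 0.9273 or p = 2.8531

Let u = p². The equation becomes u² - 9u + 7 = 0.
By the quadratic formula, u = √(53)/2 + 9/2 or u = 9/2 - √(53)/2.
p² = √(53)/2 + 9/2 gives p = ±√(√(53)/2 + 9/2) ≈ ±2.8531.
p² = 9/2 - √(53)/2 gives p = ±√(9/2 - √(53)/2) ≈ ±0.9273.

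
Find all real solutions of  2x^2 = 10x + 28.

Bring every term to one side: 2x^2 - 10x - 28 = 0.
Factor: 2(x - 7)(x + 2) = 0.
So x = 7 or x = -2.

x = -2 or x = 7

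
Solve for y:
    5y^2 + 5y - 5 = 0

Discriminant: (5)^2 - 4*5*(-5) = 125.
Quadratic formula: y = (-5 +/- sqrt(125)) / 10.
So y = -1/2 + sqrt(5)/2 ~= 0.618 or y = -sqrt(5)/2 - 1/2 ~= -1.618.

y = -1.618 or y = 0.618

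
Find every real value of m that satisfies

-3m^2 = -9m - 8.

Rearrange to standard form: -3m^2 + 9m + 8 = 0.
Discriminant: (9)^2 - 4*(-3)*8 = 177.
Quadratic formula: m = (-9 +/- sqrt(177)) / (-6).
So m = 3/2 - sqrt(177)/6 ~= -0.7174 or m = 3/2 + sqrt(177)/6 ~= 3.7174.

m = -0.7174 or m = 3.7174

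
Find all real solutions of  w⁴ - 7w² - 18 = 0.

Let u = w². The equation becomes u² - 7u - 18 = 0.
Factor: (u + 2)(u - 9) = 0, so u = -2 or u = 9.
w² = -2 < 0 has no real solution.
w² = 9 gives w = ±3.

w = -3 or w = 3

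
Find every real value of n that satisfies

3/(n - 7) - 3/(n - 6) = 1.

n = 4.6972 or n = 8.3028

Multiply both sides by (n - 7)(n - 6):
3(n - 6) - 3(n - 7) = (n - 7)(n - 6).
Expand and collect terms: n² - 13n + 39 = 0.
By the quadratic formula, n = (13 ± √13) / 2, so n ≈ 8.3028 or n ≈ 4.6972.
Neither value makes a denominator zero (n ≠ 7, n ≠ 6), so both are valid.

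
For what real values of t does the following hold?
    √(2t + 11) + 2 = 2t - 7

Isolate the radical: √(2t + 11) = 2t - 9.
Square both sides: 2t + 11 = (2t - 9)².
Expand and rearrange: 4t² - 38t + 70 = 0.
Solving gives t = 7 or t = 2.5.
Check each candidate in the original equation:
  t = 7: √(25) = 5, while 2t - 9 = 5 — valid.
  t = 2.5: √(16) = 4, while 2t - 9 = -4 — extraneous.

t = 7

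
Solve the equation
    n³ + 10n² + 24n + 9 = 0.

Possible rational roots are divisors of 9. Testing n = -3 gives 0, so (n + 3) is a factor.
Divide: n³ + 10n² + 24n + 9 = (n + 3)(n² + 7n + 3).
Apply the quadratic formula to n² + 7n + 3 = 0: n = (-7 ± √37)/2, i.e. n ≈ -0.4586 or n ≈ -6.5414.

n = -6.5414 or n = -3 or n = -0.4586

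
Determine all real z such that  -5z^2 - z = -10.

z = -1.5177 or z = 1.3177

Rearrange to standard form: -5z^2 - z + 10 = 0.
Discriminant: (-1)^2 - 4*(-5)*10 = 201.
Quadratic formula: z = (1 +/- sqrt(201)) / (-10).
So z = -sqrt(201)/10 - 1/10 ~= -1.5177 or z = -1/10 + sqrt(201)/10 ~= 1.3177.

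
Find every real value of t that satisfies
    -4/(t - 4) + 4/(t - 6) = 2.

Multiply both sides by (t - 4)(t - 6):
-4(t - 6) + 4(t - 4) = 2(t - 4)(t - 6).
Expand and collect terms: 2t^2 - 20t + 40 = 0.
By the quadratic formula, t = (20 +/- sqrt(80)) / 4, so t ~= 7.2361 or t ~= 2.7639.
Neither value makes a denominator zero (t != 4, t != 6), so both are valid.

t = 2.7639 or t = 7.2361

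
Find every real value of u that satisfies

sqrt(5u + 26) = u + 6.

u = -5 or u = -2

Square both sides: 5u + 26 = (u + 6)^2.
Expand and rearrange: u^2 + 7u + 10 = 0.
Solving gives u = -2 or u = -5.
Check each candidate in the original equation:
  u = -2: sqrt(16) = 4, while u + 6 = 4 — valid.
  u = -5: sqrt(1) = 1, while u + 6 = 1 — valid.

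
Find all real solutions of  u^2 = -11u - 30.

u = -6 or u = -5

Bring every term to one side: u^2 + 11u + 30 = 0.
Factor: (u + 5)(u + 6) = 0.
So u = -5 or u = -6.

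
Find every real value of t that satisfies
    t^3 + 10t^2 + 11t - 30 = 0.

Possible rational roots are divisors of -30. Testing t = -3 gives 0, so (t + 3) is a factor.
Divide: t^3 + 10t^2 + 11t - 30 = (t + 3)(t^2 + 7t - 10).
Apply the quadratic formula to t^2 + 7t - 10 = 0: t = (-7 +/- sqrt(89))/2, i.e. t ~= 1.217 or t ~= -8.217.

t = -8.217 or t = -3 or t = 1.217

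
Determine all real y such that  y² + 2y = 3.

y = -3 or y = 1

Bring every term to one side: y² + 2y - 3 = 0.
Factor: (y - 1)(y + 3) = 0.
So y = 1 or y = -3.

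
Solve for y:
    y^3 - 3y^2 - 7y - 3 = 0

Possible rational roots are divisors of -3. Testing y = -1 gives 0, so (y + 1) is a factor.
Divide: y^3 - 3y^2 - 7y - 3 = (y + 1)(y^2 - 4y - 3).
Apply the quadratic formula to y^2 - 4y - 3 = 0: y = (4 +/- sqrt(28))/2, i.e. y ~= 4.6458 or y ~= -0.6458.

y = -1 or y = -0.6458 or y = 4.6458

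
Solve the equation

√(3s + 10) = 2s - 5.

s = 5

Square both sides: 3s + 10 = (2s - 5)².
Expand and rearrange: 4s² - 23s + 15 = 0.
Solving gives s = 5 or s = 0.75.
Check each candidate in the original equation:
  s = 5: √(25) = 5, while 2s - 5 = 5 — valid.
  s = 0.75: √(12.25) = 3.5, while 2s - 5 = -3.5 — extraneous.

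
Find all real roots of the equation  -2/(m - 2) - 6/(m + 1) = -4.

m = 0.1771 or m = 2.8229

Multiply both sides by (m - 2)(m + 1):
-2(m + 1) - 6(m - 2) = -4(m - 2)(m + 1).
Expand and collect terms: -4m² + 12m - 2 = 0.
By the quadratic formula, m = (-12 ± √112) / -8, so m ≈ 0.1771 or m ≈ 2.8229.
Neither value makes a denominator zero (m ≠ 2, m ≠ -1), so both are valid.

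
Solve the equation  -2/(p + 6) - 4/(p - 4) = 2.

Multiply both sides by (p + 6)(p - 4):
-2(p - 4) - 4(p + 6) = 2(p + 6)(p - 4).
Expand and collect terms: 2p^2 + 10p - 32 = 0.
By the quadratic formula, p = (-10 +/- sqrt(356)) / 4, so p ~= 2.217 or p ~= -7.217.
Neither value makes a denominator zero (p != -6, p != 4), so both are valid.

p = -7.217 or p = 2.217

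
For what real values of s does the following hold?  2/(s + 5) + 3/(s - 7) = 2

Multiply both sides by (s + 5)(s - 7):
2(s - 7) + 3(s + 5) = 2(s + 5)(s - 7).
Expand and collect terms: 2s² - 9s - 71 = 0.
By the quadratic formula, s = (9 ± √649) / 4, so s ≈ 8.6189 or s ≈ -4.1189.
Neither value makes a denominator zero (s ≠ -5, s ≠ 7), so both are valid.

s = -4.1189 or s = 8.6189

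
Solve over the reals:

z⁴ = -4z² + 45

z = -2.2361 or z = 2.2361

Let u = z². The equation becomes u² + 4u - 45 = 0.
Factor: (u - 5)(u + 9) = 0, so u = 5 or u = -9.
z² = 5 gives z = ±√(5) ≈ ±2.2361.
z² = -9 < 0 has no real solution.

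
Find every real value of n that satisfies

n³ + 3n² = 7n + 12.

Rearrange: n³ + 3n² - 7n - 12 = 0.
Possible rational roots are divisors of -12. Testing n = -4 gives 0, so (n + 4) is a factor.
Divide: n³ + 3n² - 7n - 12 = (n + 4)(n² - n - 3).
Apply the quadratic formula to n² - n - 3 = 0: n = (1 ± √13)/2, i.e. n ≈ 2.3028 or n ≈ -1.3028.

n = -4 or n = -1.3028 or n = 2.3028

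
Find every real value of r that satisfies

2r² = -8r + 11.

r = -5.0822 or r = 1.0822

Rearrange to standard form: 2r² + 8r - 11 = 0.
Discriminant: (8)² − 4·2·(-11) = 152.
Quadratic formula: r = (-8 ± √152) / 4.
So r = -2 + √(38)/2 ≈ 1.0822 or r = -√(38)/2 - 2 ≈ -5.0822.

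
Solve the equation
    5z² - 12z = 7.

Rearrange to standard form: 5z² - 12z - 7 = 0.
Discriminant: (-12)² − 4·5·(-7) = 284.
Quadratic formula: z = (12 ± √284) / 10.
So z = 6/5 + √(71)/5 ≈ 2.8852 or z = 6/5 - √(71)/5 ≈ -0.4852.

z = -0.4852 or z = 2.8852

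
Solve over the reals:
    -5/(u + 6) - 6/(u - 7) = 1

u = -13.124 or u = 3.124

Multiply both sides by (u + 6)(u - 7):
-5(u - 7) - 6(u + 6) = (u + 6)(u - 7).
Expand and collect terms: u² + 10u - 41 = 0.
By the quadratic formula, u = (-10 ± √264) / 2, so u ≈ 3.124 or u ≈ -13.124.
Neither value makes a denominator zero (u ≠ -6, u ≠ 7), so both are valid.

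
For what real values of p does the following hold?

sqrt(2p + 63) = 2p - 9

Square both sides: 2p + 63 = (2p - 9)^2.
Expand and rearrange: 4p^2 - 38p + 18 = 0.
Solving gives p = 9 or p = 0.5.
Check each candidate in the original equation:
  p = 9: sqrt(81) = 9, while 2p - 9 = 9 — valid.
  p = 0.5: sqrt(64) = 8, while 2p - 9 = -8 — extraneous.

p = 9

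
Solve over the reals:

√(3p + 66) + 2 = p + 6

p = 5

Isolate the radical: √(3p + 66) = p + 4.
Square both sides: 3p + 66 = (p + 4)².
Expand and rearrange: p² + 5p - 50 = 0.
Solving gives p = 5 or p = -10.
Check each candidate in the original equation:
  p = 5: √(81) = 9, while p + 4 = 9 — valid.
  p = -10: √(36) = 6, while p + 4 = -6 — extraneous.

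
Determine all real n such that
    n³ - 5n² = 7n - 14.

n = -2 or n = 1.2087 or n = 5.7913

Rearrange: n³ - 5n² - 7n + 14 = 0.
Possible rational roots are divisors of 14. Testing n = -2 gives 0, so (n + 2) is a factor.
Divide: n³ - 5n² - 7n + 14 = (n + 2)(n² - 7n + 7).
Apply the quadratic formula to n² - 7n + 7 = 0: n = (7 ± √21)/2, i.e. n ≈ 5.7913 or n ≈ 1.2087.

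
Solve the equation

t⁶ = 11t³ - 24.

Let u = t³. The equation becomes u² - 11u + 24 = 0.
Factor: (u - 3)(u - 8) = 0, so u = 3 or u = 8.
t³ = 3 gives t = ∛(3) ≈ 1.4422.
t³ = 8 gives t = 2.

t = 1.4422 or t = 2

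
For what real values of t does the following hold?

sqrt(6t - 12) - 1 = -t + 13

Isolate the radical: sqrt(6t - 12) = -t + 14.
Square both sides: 6t - 12 = (-t + 14)^2.
Expand and rearrange: t^2 - 34t + 208 = 0.
Solving gives t = 26 or t = 8.
Check each candidate in the original equation:
  t = 26: sqrt(144) = 12, while -t + 14 = -12 — extraneous.
  t = 8: sqrt(36) = 6, while -t + 14 = 6 — valid.

t = 8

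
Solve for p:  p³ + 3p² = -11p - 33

p = -3

Rearrange: p³ + 3p² + 11p + 33 = 0.
Possible rational roots are divisors of 33. Testing p = -3 gives 0, so (p + 3) is a factor.
Divide: p³ + 3p² + 11p + 33 = (p + 3)(p² + 11).
The quadratic p² + 11 has discriminant -44 < 0, so no further real roots.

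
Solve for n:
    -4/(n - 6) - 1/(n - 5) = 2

n = 3.2192 or n = 5.2808

Multiply both sides by (n - 6)(n - 5):
-4(n - 5) - (n - 6) = 2(n - 6)(n - 5).
Expand and collect terms: 2n² - 17n + 34 = 0.
By the quadratic formula, n = (17 ± √17) / 4, so n ≈ 5.2808 or n ≈ 3.2192.
Neither value makes a denominator zero (n ≠ 6, n ≠ 5), so both are valid.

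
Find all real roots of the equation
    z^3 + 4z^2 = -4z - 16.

z = -4

Rearrange: z^3 + 4z^2 + 4z + 16 = 0.
Possible rational roots are divisors of 16. Testing z = -4 gives 0, so (z + 4) is a factor.
Divide: z^3 + 4z^2 + 4z + 16 = (z + 4)(z^2 + 4).
The quadratic z^2 + 4 has discriminant -16 < 0, so no further real roots.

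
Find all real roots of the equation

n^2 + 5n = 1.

n = -5.1926 or n = 0.1926

Rearrange to standard form: n^2 + 5n - 1 = 0.
Discriminant: (5)^2 - 4*1*(-1) = 29.
Quadratic formula: n = (-5 +/- sqrt(29)) / 2.
So n = -5/2 + sqrt(29)/2 ~= 0.1926 or n = -sqrt(29)/2 - 5/2 ~= -5.1926.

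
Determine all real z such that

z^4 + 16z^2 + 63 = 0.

No real solutions.

Let u = z^2. The equation becomes u^2 + 16u + 63 = 0.
Factor: (u + 7)(u + 9) = 0, so u = -7 or u = -9.
z^2 = -7 < 0 has no real solution.
z^2 = -9 < 0 has no real solution.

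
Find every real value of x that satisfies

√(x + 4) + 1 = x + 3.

x = 0

Isolate the radical: √(x + 4) = x + 2.
Square both sides: x + 4 = (x + 2)².
Expand and rearrange: x² + 3x = 0.
Solving gives x = 0 or x = -3.
Check each candidate in the original equation:
  x = 0: √(4) = 2, while x + 2 = 2 — valid.
  x = -3: √(1) = 1, while x + 2 = -1 — extraneous.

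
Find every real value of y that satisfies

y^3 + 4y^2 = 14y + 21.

Rearrange: y^3 + 4y^2 - 14y - 21 = 0.
Possible rational roots are divisors of -21. Testing y = 3 gives 0, so (y - 3) is a factor.
Divide: y^3 + 4y^2 - 14y - 21 = (y - 3)(y^2 + 7y + 7).
Apply the quadratic formula to y^2 + 7y + 7 = 0: y = (-7 +/- sqrt(21))/2, i.e. y ~= -1.2087 or y ~= -5.7913.

y = -5.7913 or y = -1.2087 or y = 3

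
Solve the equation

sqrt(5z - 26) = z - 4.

Square both sides: 5z - 26 = (z - 4)^2.
Expand and rearrange: z^2 - 13z + 42 = 0.
Solving gives z = 7 or z = 6.
Check each candidate in the original equation:
  z = 7: sqrt(9) = 3, while z - 4 = 3 — valid.
  z = 6: sqrt(4) = 2, while z - 4 = 2 — valid.

z = 6 or z = 7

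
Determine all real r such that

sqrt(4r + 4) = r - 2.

Square both sides: 4r + 4 = (r - 2)^2.
Expand and rearrange: r^2 - 8r = 0.
Solving gives r = 8 or r = 0.
Check each candidate in the original equation:
  r = 8: sqrt(36) = 6, while r - 2 = 6 — valid.
  r = 0: sqrt(4) = 2, while r - 2 = -2 — extraneous.

r = 8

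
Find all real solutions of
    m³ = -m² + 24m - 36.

m = -6 or m = 2 or m = 3

Rearrange: m³ + m² - 24m + 36 = 0.
Possible rational roots are divisors of 36. Testing m = 3 gives 0, so (m - 3) is a factor.
Divide: m³ + m² - 24m + 36 = (m - 3)(m² + 4m - 12).
Factor the quadratic: m = 2 or m = -6.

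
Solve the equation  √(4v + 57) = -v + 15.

Square both sides: 4v + 57 = (-v + 15)².
Expand and rearrange: v² - 34v + 168 = 0.
Solving gives v = 28 or v = 6.
Check each candidate in the original equation:
  v = 28: √(169) = 13, while -v + 15 = -13 — extraneous.
  v = 6: √(81) = 9, while -v + 15 = 9 — valid.

v = 6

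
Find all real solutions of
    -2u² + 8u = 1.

Rearrange to standard form: -2u² + 8u - 1 = 0.
Discriminant: (8)² − 4·(-2)·(-1) = 56.
Quadratic formula: u = (-8 ± √56) / (-4).
So u = 2 - √(14)/2 ≈ 0.1292 or u = √(14)/2 + 2 ≈ 3.8708.

u = 0.1292 or u = 3.8708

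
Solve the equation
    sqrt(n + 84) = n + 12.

Square both sides: n + 84 = (n + 12)^2.
Expand and rearrange: n^2 + 23n + 60 = 0.
Solving gives n = -3 or n = -20.
Check each candidate in the original equation:
  n = -3: sqrt(81) = 9, while n + 12 = 9 — valid.
  n = -20: sqrt(64) = 8, while n + 12 = -8 — extraneous.

n = -3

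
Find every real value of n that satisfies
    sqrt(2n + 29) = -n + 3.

Square both sides: 2n + 29 = (-n + 3)^2.
Expand and rearrange: n^2 - 8n - 20 = 0.
Solving gives n = 10 or n = -2.
Check each candidate in the original equation:
  n = 10: sqrt(49) = 7, while -n + 3 = -7 — extraneous.
  n = -2: sqrt(25) = 5, while -n + 3 = 5 — valid.

n = -2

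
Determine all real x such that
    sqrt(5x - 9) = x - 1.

Square both sides: 5x - 9 = (x - 1)^2.
Expand and rearrange: x^2 - 7x + 10 = 0.
Solving gives x = 5 or x = 2.
Check each candidate in the original equation:
  x = 5: sqrt(16) = 4, while x - 1 = 4 — valid.
  x = 2: sqrt(1) = 1, while x - 1 = 1 — valid.

x = 2 or x = 5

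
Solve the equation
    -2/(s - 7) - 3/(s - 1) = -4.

s = 1.6855 or s = 7.5645

Multiply both sides by (s - 7)(s - 1):
-2(s - 1) - 3(s - 7) = -4(s - 7)(s - 1).
Expand and collect terms: -4s² + 37s - 51 = 0.
By the quadratic formula, s = (-37 ± √553) / -8, so s ≈ 1.6855 or s ≈ 7.5645.
Neither value makes a denominator zero (s ≠ 7, s ≠ 1), so both are valid.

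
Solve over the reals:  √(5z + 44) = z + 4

z = 4

Square both sides: 5z + 44 = (z + 4)².
Expand and rearrange: z² + 3z - 28 = 0.
Solving gives z = 4 or z = -7.
Check each candidate in the original equation:
  z = 4: √(64) = 8, while z + 4 = 8 — valid.
  z = -7: √(9) = 3, while z + 4 = -3 — extraneous.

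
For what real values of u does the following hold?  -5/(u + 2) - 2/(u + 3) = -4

Multiply both sides by (u + 2)(u + 3):
-5(u + 3) - 2(u + 2) = -4(u + 2)(u + 3).
Expand and collect terms: -4u^2 - 13u - 5 = 0.
By the quadratic formula, u = (13 +/- sqrt(89)) / -8, so u ~= -2.8042 or u ~= -0.4458.
Neither value makes a denominator zero (u != -2, u != -3), so both are valid.

u = -2.8042 or u = -0.4458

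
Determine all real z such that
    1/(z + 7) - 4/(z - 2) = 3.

z = -6.6056 or z = 0.6056

Multiply both sides by (z + 7)(z - 2):
(z - 2) - 4(z + 7) = 3(z + 7)(z - 2).
Expand and collect terms: 3z² + 18z - 12 = 0.
By the quadratic formula, z = (-18 ± √468) / 6, so z ≈ 0.6056 or z ≈ -6.6056.
Neither value makes a denominator zero (z ≠ -7, z ≠ 2), so both are valid.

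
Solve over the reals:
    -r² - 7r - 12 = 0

Factor: -1(r + 4)(r + 3) = 0.
So r = -4 or r = -3.

r = -4 or r = -3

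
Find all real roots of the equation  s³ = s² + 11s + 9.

Rearrange: s³ - s² - 11s - 9 = 0.
Possible rational roots are divisors of -9. Testing s = -1 gives 0, so (s + 1) is a factor.
Divide: s³ - s² - 11s - 9 = (s + 1)(s² - 2s - 9).
Apply the quadratic formula to s² - 2s - 9 = 0: s = (2 ± √40)/2, i.e. s ≈ 4.1623 or s ≈ -2.1623.

s = -2.1623 or s = -1 or s = 4.1623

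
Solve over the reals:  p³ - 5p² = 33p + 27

Rearrange: p³ - 5p² - 33p - 27 = 0.
Possible rational roots are divisors of -27. Testing p = -3 gives 0, so (p + 3) is a factor.
Divide: p³ - 5p² - 33p - 27 = (p + 3)(p² - 8p - 9).
Factor the quadratic: p = 9 or p = -1.

p = -3 or p = -1 or p = 9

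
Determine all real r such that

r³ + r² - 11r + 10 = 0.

Possible rational roots are divisors of 10. Testing r = 2 gives 0, so (r - 2) is a factor.
Divide: r³ + r² - 11r + 10 = (r - 2)(r² + 3r - 5).
Apply the quadratic formula to r² + 3r - 5 = 0: r = (-3 ± √29)/2, i.e. r ≈ 1.1926 or r ≈ -4.1926.

r = -4.1926 or r = 1.1926 or r = 2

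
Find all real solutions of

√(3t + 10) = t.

Square both sides: 3t + 10 = (t)².
Expand and rearrange: t² - 3t - 10 = 0.
Solving gives t = 5 or t = -2.
Check each candidate in the original equation:
  t = 5: √(25) = 5, while t = 5 — valid.
  t = -2: √(4) = 2, while t = -2 — extraneous.

t = 5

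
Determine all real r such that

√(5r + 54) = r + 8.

r = -1

Square both sides: 5r + 54 = (r + 8)².
Expand and rearrange: r² + 11r + 10 = 0.
Solving gives r = -1 or r = -10.
Check each candidate in the original equation:
  r = -1: √(49) = 7, while r + 8 = 7 — valid.
  r = -10: √(4) = 2, while r + 8 = -2 — extraneous.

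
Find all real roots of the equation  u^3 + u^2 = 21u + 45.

Rearrange: u^3 + u^2 - 21u - 45 = 0.
Possible rational roots are divisors of -45. Testing u = 5 gives 0, so (u - 5) is a factor.
Divide: u^3 + u^2 - 21u - 45 = (u - 5)(u^2 + 6u + 9).
The quadratic has the repeated root u = -3.

u = -3 or u = 5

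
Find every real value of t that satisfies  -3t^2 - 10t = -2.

t = -3.5226 or t = 0.1893

Rearrange to standard form: -3t^2 - 10t + 2 = 0.
Discriminant: (-10)^2 - 4*(-3)*2 = 124.
Quadratic formula: t = (10 +/- sqrt(124)) / (-6).
So t = -sqrt(31)/3 - 5/3 ~= -3.5226 or t = -5/3 + sqrt(31)/3 ~= 0.1893.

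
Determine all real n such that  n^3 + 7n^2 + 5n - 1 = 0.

Possible rational roots are divisors of -1. Testing n = -1 gives 0, so (n + 1) is a factor.
Divide: n^3 + 7n^2 + 5n - 1 = (n + 1)(n^2 + 6n - 1).
Apply the quadratic formula to n^2 + 6n - 1 = 0: n = (-6 +/- sqrt(40))/2, i.e. n ~= 0.1623 or n ~= -6.1623.

n = -6.1623 or n = -1 or n = 0.1623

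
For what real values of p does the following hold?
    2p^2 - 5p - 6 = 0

Discriminant: (-5)^2 - 4*2*(-6) = 73.
Quadratic formula: p = (5 +/- sqrt(73)) / 4.
So p = 5/4 + sqrt(73)/4 ~= 3.386 or p = 5/4 - sqrt(73)/4 ~= -0.886.

p = -0.886 or p = 3.386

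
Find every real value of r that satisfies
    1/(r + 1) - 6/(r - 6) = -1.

Multiply both sides by (r + 1)(r - 6):
(r - 6) - 6(r + 1) = -(r + 1)(r - 6).
Expand and collect terms: -r² + 10r + 18 = 0.
By the quadratic formula, r = (-10 ± √172) / -2, so r ≈ -1.5574 or r ≈ 11.5574.
Neither value makes a denominator zero (r ≠ -1, r ≠ 6), so both are valid.

r = -1.5574 or r = 11.5574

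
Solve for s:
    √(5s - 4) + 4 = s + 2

s = 8

Isolate the radical: √(5s - 4) = s - 2.
Square both sides: 5s - 4 = (s - 2)².
Expand and rearrange: s² - 9s + 8 = 0.
Solving gives s = 8 or s = 1.
Check each candidate in the original equation:
  s = 8: √(36) = 6, while s - 2 = 6 — valid.
  s = 1: √(1) = 1, while s - 2 = -1 — extraneous.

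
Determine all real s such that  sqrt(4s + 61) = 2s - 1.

Square both sides: 4s + 61 = (2s - 1)^2.
Expand and rearrange: 4s^2 - 8s - 60 = 0.
Solving gives s = 5 or s = -3.
Check each candidate in the original equation:
  s = 5: sqrt(81) = 9, while 2s - 1 = 9 — valid.
  s = -3: sqrt(49) = 7, while 2s - 1 = -7 — extraneous.

s = 5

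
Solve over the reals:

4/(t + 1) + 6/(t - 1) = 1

Multiply both sides by (t + 1)(t - 1):
4(t - 1) + 6(t + 1) = (t + 1)(t - 1).
Expand and collect terms: t² - 10t - 3 = 0.
By the quadratic formula, t = (10 ± √112) / 2, so t ≈ 10.2915 or t ≈ -0.2915.
Neither value makes a denominator zero (t ≠ -1, t ≠ 1), so both are valid.

t = -0.2915 or t = 10.2915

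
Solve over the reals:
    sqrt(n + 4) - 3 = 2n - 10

Isolate the radical: sqrt(n + 4) = 2n - 7.
Square both sides: n + 4 = (2n - 7)^2.
Expand and rearrange: 4n^2 - 29n + 45 = 0.
Solving gives n = 5 or n = 2.25.
Check each candidate in the original equation:
  n = 5: sqrt(9) = 3, while 2n - 7 = 3 — valid.
  n = 2.25: sqrt(6.25) = 2.5, while 2n - 7 = -2.5 — extraneous.

n = 5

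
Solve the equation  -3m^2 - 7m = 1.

Rearrange to standard form: -3m^2 - 7m - 1 = 0.
Discriminant: (-7)^2 - 4*(-3)*(-1) = 37.
Quadratic formula: m = (7 +/- sqrt(37)) / (-6).
So m = -7/6 - sqrt(37)/6 ~= -2.1805 or m = -7/6 + sqrt(37)/6 ~= -0.1529.

m = -2.1805 or m = -0.1529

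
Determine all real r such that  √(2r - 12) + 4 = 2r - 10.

r = 8

Isolate the radical: √(2r - 12) = 2r - 14.
Square both sides: 2r - 12 = (2r - 14)².
Expand and rearrange: 4r² - 58r + 208 = 0.
Solving gives r = 8 or r = 6.5.
Check each candidate in the original equation:
  r = 8: √(4) = 2, while 2r - 14 = 2 — valid.
  r = 6.5: √(1) = 1, while 2r - 14 = -1 — extraneous.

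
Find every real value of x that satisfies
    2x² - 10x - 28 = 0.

Factor: 2(x - 7)(x + 2) = 0.
So x = 7 or x = -2.

x = -2 or x = 7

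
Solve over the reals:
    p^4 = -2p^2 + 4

p = -1.1118 or p = 1.1118

Let u = p^2. The equation becomes u^2 + 2u - 4 = 0.
By the quadratic formula, u = -1 + sqrt(5) or u = -sqrt(5) - 1.
p^2 = -1 + sqrt(5) gives p = +/-sqrt(-1 + sqrt(5)) ~= +/-1.1118.
p^2 = -sqrt(5) - 1 < 0 has no real solution.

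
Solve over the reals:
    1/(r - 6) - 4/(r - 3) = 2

r = 1.1883 or r = 6.3117

Multiply both sides by (r - 6)(r - 3):
(r - 3) - 4(r - 6) = 2(r - 6)(r - 3).
Expand and collect terms: 2r² - 15r + 15 = 0.
By the quadratic formula, r = (15 ± √105) / 4, so r ≈ 6.3117 or r ≈ 1.1883.
Neither value makes a denominator zero (r ≠ 6, r ≠ 3), so both are valid.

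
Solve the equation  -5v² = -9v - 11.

v = -0.8349 or v = 2.6349

Rearrange to standard form: -5v² + 9v + 11 = 0.
Discriminant: (9)² − 4·(-5)·11 = 301.
Quadratic formula: v = (-9 ± √301) / (-10).
So v = 9/10 - √(301)/10 ≈ -0.8349 or v = 9/10 + √(301)/10 ≈ 2.6349.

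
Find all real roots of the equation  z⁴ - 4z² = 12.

z = -2.4495 or z = 2.4495

Let u = z². The equation becomes u² - 4u - 12 = 0.
Factor: (u - 6)(u + 2) = 0, so u = 6 or u = -2.
z² = 6 gives z = ±√(6) ≈ ±2.4495.
z² = -2 < 0 has no real solution.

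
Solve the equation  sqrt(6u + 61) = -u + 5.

u = -2

Square both sides: 6u + 61 = (-u + 5)^2.
Expand and rearrange: u^2 - 16u - 36 = 0.
Solving gives u = 18 or u = -2.
Check each candidate in the original equation:
  u = 18: sqrt(169) = 13, while -u + 5 = -13 — extraneous.
  u = -2: sqrt(49) = 7, while -u + 5 = 7 — valid.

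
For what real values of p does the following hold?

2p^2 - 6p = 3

p = -0.4365 or p = 3.4365

Rearrange to standard form: 2p^2 - 6p - 3 = 0.
Discriminant: (-6)^2 - 4*2*(-3) = 60.
Quadratic formula: p = (6 +/- sqrt(60)) / 4.
So p = 3/2 + sqrt(15)/2 ~= 3.4365 or p = 3/2 - sqrt(15)/2 ~= -0.4365.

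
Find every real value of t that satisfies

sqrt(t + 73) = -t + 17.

t = 8

Square both sides: t + 73 = (-t + 17)^2.
Expand and rearrange: t^2 - 35t + 216 = 0.
Solving gives t = 27 or t = 8.
Check each candidate in the original equation:
  t = 27: sqrt(100) = 10, while -t + 17 = -10 — extraneous.
  t = 8: sqrt(81) = 9, while -t + 17 = 9 — valid.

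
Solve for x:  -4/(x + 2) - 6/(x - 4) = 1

x = -9.2915 or x = 1.2915

Multiply both sides by (x + 2)(x - 4):
-4(x - 4) - 6(x + 2) = (x + 2)(x - 4).
Expand and collect terms: x^2 + 8x - 12 = 0.
By the quadratic formula, x = (-8 +/- sqrt(112)) / 2, so x ~= 1.2915 or x ~= -9.2915.
Neither value makes a denominator zero (x != -2, x != 4), so both are valid.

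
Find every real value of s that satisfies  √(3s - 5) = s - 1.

Square both sides: 3s - 5 = (s - 1)².
Expand and rearrange: s² - 5s + 6 = 0.
Solving gives s = 3 or s = 2.
Check each candidate in the original equation:
  s = 3: √(4) = 2, while s - 1 = 2 — valid.
  s = 2: √(1) = 1, while s - 1 = 1 — valid.

s = 2 or s = 3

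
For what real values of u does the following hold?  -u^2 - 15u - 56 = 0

u = -8 or u = -7

Factor: -1(u + 7)(u + 8) = 0.
So u = -7 or u = -8.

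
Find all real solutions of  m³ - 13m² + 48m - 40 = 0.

m = 1.1716 or m = 5 or m = 6.8284

Possible rational roots are divisors of -40. Testing m = 5 gives 0, so (m - 5) is a factor.
Divide: m³ - 13m² + 48m - 40 = (m - 5)(m² - 8m + 8).
Apply the quadratic formula to m² - 8m + 8 = 0: m = (8 ± √32)/2, i.e. m ≈ 6.8284 or m ≈ 1.1716.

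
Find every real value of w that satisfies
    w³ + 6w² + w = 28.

Rearrange: w³ + 6w² + w - 28 = 0.
Possible rational roots are divisors of -28. Testing w = -4 gives 0, so (w + 4) is a factor.
Divide: w³ + 6w² + w - 28 = (w + 4)(w² + 2w - 7).
Apply the quadratic formula to w² + 2w - 7 = 0: w = (-2 ± √32)/2, i.e. w ≈ 1.8284 or w ≈ -3.8284.

w = -4 or w = -3.8284 or w = 1.8284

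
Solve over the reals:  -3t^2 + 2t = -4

Rearrange to standard form: -3t^2 + 2t + 4 = 0.
Discriminant: (2)^2 - 4*(-3)*4 = 52.
Quadratic formula: t = (-2 +/- sqrt(52)) / (-6).
So t = 1/3 - sqrt(13)/3 ~= -0.8685 or t = 1/3 + sqrt(13)/3 ~= 1.5352.

t = -0.8685 or t = 1.5352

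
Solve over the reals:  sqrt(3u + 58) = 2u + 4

Square both sides: 3u + 58 = (2u + 4)^2.
Expand and rearrange: 4u^2 + 13u - 42 = 0.
Solving gives u = 2 or u = -5.25.
Check each candidate in the original equation:
  u = 2: sqrt(64) = 8, while 2u + 4 = 8 — valid.
  u = -5.25: sqrt(42.25) = 6.5, while 2u + 4 = -6.5 — extraneous.

u = 2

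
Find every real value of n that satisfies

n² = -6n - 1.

n = -5.8284 or n = -0.1716

Rearrange to standard form: n² + 6n + 1 = 0.
Discriminant: (6)² − 4·1·1 = 32.
Quadratic formula: n = (-6 ± √32) / 2.
So n = -3 + 2·√(2) ≈ -0.1716 or n = -3 - 2·√(2) ≈ -5.8284.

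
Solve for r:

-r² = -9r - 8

Rearrange to standard form: -r² + 9r + 8 = 0.
Discriminant: (9)² − 4·(-1)·8 = 113.
Quadratic formula: r = (-9 ± √113) / (-2).
So r = 9/2 - √(113)/2 ≈ -0.8151 or r = 9/2 + √(113)/2 ≈ 9.8151.

r = -0.8151 or r = 9.8151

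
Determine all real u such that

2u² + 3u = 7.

Rearrange to standard form: 2u² + 3u - 7 = 0.
Discriminant: (3)² − 4·2·(-7) = 65.
Quadratic formula: u = (-3 ± √65) / 4.
So u = -3/4 + √(65)/4 ≈ 1.2656 or u = -√(65)/4 - 3/4 ≈ -2.7656.

u = -2.7656 or u = 1.2656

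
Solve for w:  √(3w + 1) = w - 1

w = 5

Square both sides: 3w + 1 = (w - 1)².
Expand and rearrange: w² - 5w = 0.
Solving gives w = 5 or w = 0.
Check each candidate in the original equation:
  w = 5: √(16) = 4, while w - 1 = 4 — valid.
  w = 0: √(1) = 1, while w - 1 = -1 — extraneous.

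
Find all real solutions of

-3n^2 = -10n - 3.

Rearrange to standard form: -3n^2 + 10n + 3 = 0.
Discriminant: (10)^2 - 4*(-3)*3 = 136.
Quadratic formula: n = (-10 +/- sqrt(136)) / (-6).
So n = 5/3 - sqrt(34)/3 ~= -0.277 or n = 5/3 + sqrt(34)/3 ~= 3.6103.

n = -0.277 or n = 3.6103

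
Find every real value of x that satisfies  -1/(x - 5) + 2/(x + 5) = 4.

x = -4.4865 or x = 4.7365

Multiply both sides by (x - 5)(x + 5):
-(x + 5) + 2(x - 5) = 4(x - 5)(x + 5).
Expand and collect terms: 4x² - x - 85 = 0.
By the quadratic formula, x = (1 ± √1361) / 8, so x ≈ 4.7365 or x ≈ -4.4865.
Neither value makes a denominator zero (x ≠ 5, x ≠ -5), so both are valid.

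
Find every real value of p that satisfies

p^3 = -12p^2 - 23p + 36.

p = -9 or p = -4 or p = 1

Rearrange: p^3 + 12p^2 + 23p - 36 = 0.
Possible rational roots are divisors of -36. Testing p = -4 gives 0, so (p + 4) is a factor.
Divide: p^3 + 12p^2 + 23p - 36 = (p + 4)(p^2 + 8p - 9).
Factor the quadratic: p = 1 or p = -9.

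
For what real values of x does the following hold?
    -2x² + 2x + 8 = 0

x = -1.5616 or x = 2.5616

Discriminant: (2)² − 4·(-2)·8 = 68.
Quadratic formula: x = (-2 ± √68) / (-4).
So x = 1/2 - √(17)/2 ≈ -1.5616 or x = 1/2 + √(17)/2 ≈ 2.5616.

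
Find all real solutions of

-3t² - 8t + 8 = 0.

Discriminant: (-8)² − 4·(-3)·8 = 160.
Quadratic formula: t = (8 ± √160) / (-6).
So t = -2·√(10)/3 - 4/3 ≈ -3.4415 or t = -4/3 + 2·√(10)/3 ≈ 0.7749.

t = -3.4415 or t = 0.7749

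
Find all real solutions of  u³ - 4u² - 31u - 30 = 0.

Possible rational roots are divisors of -30. Testing u = -3 gives 0, so (u + 3) is a factor.
Divide: u³ - 4u² - 31u - 30 = (u + 3)(u² - 7u - 10).
Apply the quadratic formula to u² - 7u - 10 = 0: u = (7 ± √89)/2, i.e. u ≈ 8.217 or u ≈ -1.217.

u = -3 or u = -1.217 or u = 8.217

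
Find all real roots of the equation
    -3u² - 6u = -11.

Rearrange to standard form: -3u² - 6u + 11 = 0.
Discriminant: (-6)² − 4·(-3)·11 = 168.
Quadratic formula: u = (6 ± √168) / (-6).
So u = -√(42)/3 - 1 ≈ -3.1602 or u = -1 + √(42)/3 ≈ 1.1602.

u = -3.1602 or u = 1.1602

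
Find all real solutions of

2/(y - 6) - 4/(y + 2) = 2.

y = -3.8151 or y = 6.8151

Multiply both sides by (y - 6)(y + 2):
2(y + 2) - 4(y - 6) = 2(y - 6)(y + 2).
Expand and collect terms: 2y² - 6y - 52 = 0.
By the quadratic formula, y = (6 ± √452) / 4, so y ≈ 6.8151 or y ≈ -3.8151.
Neither value makes a denominator zero (y ≠ 6, y ≠ -2), so both are valid.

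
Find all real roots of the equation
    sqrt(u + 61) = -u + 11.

Square both sides: u + 61 = (-u + 11)^2.
Expand and rearrange: u^2 - 23u + 60 = 0.
Solving gives u = 20 or u = 3.
Check each candidate in the original equation:
  u = 20: sqrt(81) = 9, while -u + 11 = -9 — extraneous.
  u = 3: sqrt(64) = 8, while -u + 11 = 8 — valid.

u = 3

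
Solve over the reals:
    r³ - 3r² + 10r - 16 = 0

r = 2

Possible rational roots are divisors of -16. Testing r = 2 gives 0, so (r - 2) is a factor.
Divide: r³ - 3r² + 10r - 16 = (r - 2)(r² - r + 8).
The quadratic r² - r + 8 has discriminant -31 < 0, so no further real roots.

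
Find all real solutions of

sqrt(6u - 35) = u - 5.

u = 6 or u = 10

Square both sides: 6u - 35 = (u - 5)^2.
Expand and rearrange: u^2 - 16u + 60 = 0.
Solving gives u = 10 or u = 6.
Check each candidate in the original equation:
  u = 10: sqrt(25) = 5, while u - 5 = 5 — valid.
  u = 6: sqrt(1) = 1, while u - 5 = 1 — valid.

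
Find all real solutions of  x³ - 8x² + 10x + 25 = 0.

Possible rational roots are divisors of 25. Testing x = 5 gives 0, so (x - 5) is a factor.
Divide: x³ - 8x² + 10x + 25 = (x - 5)(x² - 3x - 5).
Apply the quadratic formula to x² - 3x - 5 = 0: x = (3 ± √29)/2, i.e. x ≈ 4.1926 or x ≈ -1.1926.

x = -1.1926 or x = 4.1926 or x = 5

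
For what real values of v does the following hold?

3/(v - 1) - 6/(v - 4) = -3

Multiply both sides by (v - 1)(v - 4):
3(v - 4) - 6(v - 1) = -3(v - 1)(v - 4).
Expand and collect terms: -3v^2 + 18v - 6 = 0.
By the quadratic formula, v = (-18 +/- sqrt(252)) / -6, so v ~= 0.3542 or v ~= 5.6458.
Neither value makes a denominator zero (v != 1, v != 4), so both are valid.

v = 0.3542 or v = 5.6458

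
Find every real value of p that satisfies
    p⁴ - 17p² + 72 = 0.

Let u = p². The equation becomes u² - 17u + 72 = 0.
Factor: (u - 9)(u - 8) = 0, so u = 9 or u = 8.
p² = 9 gives p = ±3.
p² = 8 gives p = ±2·√(2) ≈ ±2.8284.

p = -3 or p = -2.8284 or p = 2.8284 or p = 3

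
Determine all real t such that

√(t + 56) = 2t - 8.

t = 8

Square both sides: t + 56 = (2t - 8)².
Expand and rearrange: 4t² - 33t + 8 = 0.
Solving gives t = 8 or t = 0.25.
Check each candidate in the original equation:
  t = 8: √(64) = 8, while 2t - 8 = 8 — valid.
  t = 0.25: √(56.25) = 7.5, while 2t - 8 = -7.5 — extraneous.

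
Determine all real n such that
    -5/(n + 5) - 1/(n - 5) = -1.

n = -0.7417 or n = 6.7417

Multiply both sides by (n + 5)(n - 5):
-5(n - 5) - (n + 5) = -(n + 5)(n - 5).
Expand and collect terms: -n^2 + 6n + 5 = 0.
By the quadratic formula, n = (-6 +/- sqrt(56)) / -2, so n ~= -0.7417 or n ~= 6.7417.
Neither value makes a denominator zero (n != -5, n != 5), so both are valid.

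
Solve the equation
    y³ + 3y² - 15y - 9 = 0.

y = -5.4495 or y = -0.5505 or y = 3

Possible rational roots are divisors of -9. Testing y = 3 gives 0, so (y - 3) is a factor.
Divide: y³ + 3y² - 15y - 9 = (y - 3)(y² + 6y + 3).
Apply the quadratic formula to y² + 6y + 3 = 0: y = (-6 ± √24)/2, i.e. y ≈ -0.5505 or y ≈ -5.4495.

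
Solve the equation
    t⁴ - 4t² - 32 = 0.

Let u = t². The equation becomes u² - 4u - 32 = 0.
Factor: (u - 8)(u + 4) = 0, so u = 8 or u = -4.
t² = 8 gives t = ±2·√(2) ≈ ±2.8284.
t² = -4 < 0 has no real solution.

t = -2.8284 or t = 2.8284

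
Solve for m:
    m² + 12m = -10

Rearrange to standard form: m² + 12m + 10 = 0.
Discriminant: (12)² − 4·1·10 = 104.
Quadratic formula: m = (-12 ± √104) / 2.
So m = -6 + √(26) ≈ -0.901 or m = -6 - √(26) ≈ -11.099.

m = -11.099 or m = -0.901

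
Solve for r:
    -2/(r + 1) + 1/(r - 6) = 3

Multiply both sides by (r + 1)(r - 6):
-2(r - 6) + (r + 1) = 3(r + 1)(r - 6).
Expand and collect terms: 3r^2 - 14r - 31 = 0.
By the quadratic formula, r = (14 +/- sqrt(568)) / 6, so r ~= 6.3055 or r ~= -1.6388.
Neither value makes a denominator zero (r != -1, r != 6), so both are valid.

r = -1.6388 or r = 6.3055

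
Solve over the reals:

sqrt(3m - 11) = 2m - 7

Square both sides: 3m - 11 = (2m - 7)^2.
Expand and rearrange: 4m^2 - 31m + 60 = 0.
Solving gives m = 4 or m = 3.75.
Check each candidate in the original equation:
  m = 4: sqrt(1) = 1, while 2m - 7 = 1 — valid.
  m = 3.75: sqrt(0.25) = 0.5, while 2m - 7 = 0.5 — valid.

m = 3.75 or m = 4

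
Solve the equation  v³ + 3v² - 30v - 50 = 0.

v = -6.4495 or v = -1.5505 or v = 5

Possible rational roots are divisors of -50. Testing v = 5 gives 0, so (v - 5) is a factor.
Divide: v³ + 3v² - 30v - 50 = (v - 5)(v² + 8v + 10).
Apply the quadratic formula to v² + 8v + 10 = 0: v = (-8 ± √24)/2, i.e. v ≈ -1.5505 or v ≈ -6.4495.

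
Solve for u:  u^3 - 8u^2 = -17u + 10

u = 1 or u = 2 or u = 5

Rearrange: u^3 - 8u^2 + 17u - 10 = 0.
Possible rational roots are divisors of -10. Testing u = 5 gives 0, so (u - 5) is a factor.
Divide: u^3 - 8u^2 + 17u - 10 = (u - 5)(u^2 - 3u + 2).
Factor the quadratic: u = 2 or u = 1.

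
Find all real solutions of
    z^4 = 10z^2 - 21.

Let u = z^2. The equation becomes u^2 - 10u + 21 = 0.
Factor: (u - 3)(u - 7) = 0, so u = 3 or u = 7.
z^2 = 3 gives z = +/-sqrt(3) ~= +/-1.7321.
z^2 = 7 gives z = +/-sqrt(7) ~= +/-2.6458.

z = -2.6458 or z = -1.7321 or z = 1.7321 or z = 2.6458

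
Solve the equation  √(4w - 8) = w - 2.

w = 2 or w = 6

Square both sides: 4w - 8 = (w - 2)².
Expand and rearrange: w² - 8w + 12 = 0.
Solving gives w = 6 or w = 2.
Check each candidate in the original equation:
  w = 6: √(16) = 4, while w - 2 = 4 — valid.
  w = 2: √(0) = 0, while w - 2 = 0 — valid.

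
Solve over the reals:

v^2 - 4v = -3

Bring every term to one side: v^2 - 4v + 3 = 0.
Factor: (v - 3)(v - 1) = 0.
So v = 3 or v = 1.

v = 1 or v = 3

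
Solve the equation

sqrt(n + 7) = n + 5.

Square both sides: n + 7 = (n + 5)^2.
Expand and rearrange: n^2 + 9n + 18 = 0.
Solving gives n = -3 or n = -6.
Check each candidate in the original equation:
  n = -3: sqrt(4) = 2, while n + 5 = 2 — valid.
  n = -6: sqrt(1) = 1, while n + 5 = -1 — extraneous.

n = -3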